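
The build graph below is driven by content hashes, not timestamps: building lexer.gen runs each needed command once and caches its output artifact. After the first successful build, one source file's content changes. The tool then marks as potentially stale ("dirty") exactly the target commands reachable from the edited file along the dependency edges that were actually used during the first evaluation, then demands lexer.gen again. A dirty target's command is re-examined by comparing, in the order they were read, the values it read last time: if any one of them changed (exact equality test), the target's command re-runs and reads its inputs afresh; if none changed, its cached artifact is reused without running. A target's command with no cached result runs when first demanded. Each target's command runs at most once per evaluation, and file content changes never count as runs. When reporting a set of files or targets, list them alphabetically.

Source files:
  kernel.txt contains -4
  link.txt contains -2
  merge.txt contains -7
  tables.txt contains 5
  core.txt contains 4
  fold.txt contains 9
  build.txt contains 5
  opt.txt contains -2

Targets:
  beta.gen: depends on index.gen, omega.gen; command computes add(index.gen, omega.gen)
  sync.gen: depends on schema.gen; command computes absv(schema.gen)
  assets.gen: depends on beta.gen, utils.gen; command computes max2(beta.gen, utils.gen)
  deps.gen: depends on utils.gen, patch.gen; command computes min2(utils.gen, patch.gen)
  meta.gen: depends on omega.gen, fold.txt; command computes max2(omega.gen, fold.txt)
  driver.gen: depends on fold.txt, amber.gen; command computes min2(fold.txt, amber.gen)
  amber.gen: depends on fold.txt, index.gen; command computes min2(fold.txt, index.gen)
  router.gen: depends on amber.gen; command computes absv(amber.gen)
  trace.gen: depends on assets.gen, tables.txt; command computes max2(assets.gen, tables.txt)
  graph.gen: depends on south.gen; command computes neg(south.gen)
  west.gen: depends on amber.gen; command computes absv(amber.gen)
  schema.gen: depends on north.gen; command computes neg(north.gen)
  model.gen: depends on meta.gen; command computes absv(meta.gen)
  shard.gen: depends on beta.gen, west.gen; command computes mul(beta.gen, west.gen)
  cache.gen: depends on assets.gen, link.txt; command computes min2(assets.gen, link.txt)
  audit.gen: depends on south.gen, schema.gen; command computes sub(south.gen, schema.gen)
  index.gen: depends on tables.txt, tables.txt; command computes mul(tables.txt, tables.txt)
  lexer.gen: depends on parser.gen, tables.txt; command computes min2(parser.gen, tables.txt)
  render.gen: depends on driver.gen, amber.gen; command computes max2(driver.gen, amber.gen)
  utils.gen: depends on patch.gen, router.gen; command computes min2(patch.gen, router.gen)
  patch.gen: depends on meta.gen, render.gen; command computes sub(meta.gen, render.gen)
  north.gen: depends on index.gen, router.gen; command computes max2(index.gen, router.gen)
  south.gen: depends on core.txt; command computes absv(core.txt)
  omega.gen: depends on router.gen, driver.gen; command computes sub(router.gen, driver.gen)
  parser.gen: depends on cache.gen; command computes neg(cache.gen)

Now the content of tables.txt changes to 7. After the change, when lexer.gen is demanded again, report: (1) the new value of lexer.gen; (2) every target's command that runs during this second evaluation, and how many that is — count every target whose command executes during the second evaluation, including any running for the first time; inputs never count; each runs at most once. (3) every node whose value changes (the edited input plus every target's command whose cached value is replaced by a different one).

Initial pass — values computed on the first demand:
  index.gen = mul(5, 5) = 25
  amber.gen = min2(9, 25) = 9
  driver.gen = min2(9, 9) = 9
  render.gen = max2(9, 9) = 9
  router.gen = absv(9) = 9
  omega.gen = sub(9, 9) = 0
  beta.gen = add(25, 0) = 25
  meta.gen = max2(0, 9) = 9
  patch.gen = sub(9, 9) = 0
  utils.gen = min2(0, 9) = 0
  assets.gen = max2(25, 0) = 25
  cache.gen = min2(25, -2) = -2
  parser.gen = neg(-2) = 2
  lexer.gen = min2(2, 5) = 2

Second demand — change propagation:
  index.gen: re-runs because tables.txt 5->7; tables.txt 5->7; new result 49.
  amber.gen: re-runs because index.gen 25->49; new result 9 (unchanged).
  driver.gen: re-examined; everything it read last time is the same (fold.txt unchanged, amber.gen unchanged) — cache 9 kept, no run.
  render.gen: re-examined; everything it read last time is the same (driver.gen unchanged, amber.gen unchanged) — cache 9 kept, no run.
  router.gen: re-examined; everything it read last time is the same (amber.gen unchanged) — cache 9 kept, no run.
  omega.gen: re-examined; everything it read last time is the same (router.gen unchanged, driver.gen unchanged) — cache 0 kept, no run.
  beta.gen: re-runs because index.gen 25->49; new result 49.
  meta.gen: re-examined; everything it read last time is the same (omega.gen unchanged, fold.txt unchanged) — cache 9 kept, no run.
  patch.gen: re-examined; everything it read last time is the same (meta.gen unchanged, render.gen unchanged) — cache 0 kept, no run.
  utils.gen: re-examined; everything it read last time is the same (patch.gen unchanged, router.gen unchanged) — cache 0 kept, no run.
  assets.gen: re-runs because beta.gen 25->49; new result 49.
  cache.gen: re-runs because assets.gen 25->49; new result -2 (unchanged).
  parser.gen: re-examined; everything it read last time is the same (cache.gen unchanged) — cache 2 kept, no run.
  lexer.gen: re-runs because tables.txt 5->7; new result 2 (unchanged).

The important point: at driver.gen every value read last time is unchanged, so the dirty flag clears without a run.

lexer.gen now evaluates to 2.
Run set: amber.gen, assets.gen, beta.gen, cache.gen, index.gen, lexer.gen (6 run).
Changed values: assets.gen, beta.gen, index.gen, tables.txt.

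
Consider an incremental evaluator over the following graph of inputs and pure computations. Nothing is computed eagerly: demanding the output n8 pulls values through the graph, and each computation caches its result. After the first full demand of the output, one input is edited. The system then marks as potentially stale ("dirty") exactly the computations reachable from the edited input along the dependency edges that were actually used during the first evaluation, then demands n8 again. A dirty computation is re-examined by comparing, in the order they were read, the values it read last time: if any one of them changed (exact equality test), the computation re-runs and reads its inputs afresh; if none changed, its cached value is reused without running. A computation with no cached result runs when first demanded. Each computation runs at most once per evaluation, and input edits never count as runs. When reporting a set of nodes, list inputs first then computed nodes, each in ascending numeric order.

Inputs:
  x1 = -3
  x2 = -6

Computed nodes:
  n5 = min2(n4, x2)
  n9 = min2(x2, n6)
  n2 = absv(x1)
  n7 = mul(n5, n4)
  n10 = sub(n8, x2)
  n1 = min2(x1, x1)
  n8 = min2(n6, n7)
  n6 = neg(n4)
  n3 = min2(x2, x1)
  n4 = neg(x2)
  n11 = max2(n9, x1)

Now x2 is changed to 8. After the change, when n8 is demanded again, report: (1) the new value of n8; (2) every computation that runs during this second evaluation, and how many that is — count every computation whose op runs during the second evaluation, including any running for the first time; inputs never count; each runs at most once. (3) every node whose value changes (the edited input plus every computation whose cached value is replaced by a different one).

n8 now evaluates to 8.
Run set: n4, n5, n6, n7, n8 (5 run).
Changed values: x2, n4, n5, n6, n7, n8.

Initial pass — values computed on the first demand:
  n4 = neg(-6) = 6
  n5 = min2(6, -6) = -6
  n6 = neg(6) = -6
  n7 = mul(-6, 6) = -36
  n8 = min2(-6, -36) = -36

Second demand — change propagation:
  n4: re-runs because x2 -6->8; new result -8.
  n5: re-runs because n4 6->-8; x2 -6->8; new result -8.
  n6: re-runs because n4 6->-8; new result 8.
  n7: re-runs because n5 -6->-8; n4 6->-8; new result 64.
  n8: re-runs because n6 -6->8; n7 -36->64; new result 8.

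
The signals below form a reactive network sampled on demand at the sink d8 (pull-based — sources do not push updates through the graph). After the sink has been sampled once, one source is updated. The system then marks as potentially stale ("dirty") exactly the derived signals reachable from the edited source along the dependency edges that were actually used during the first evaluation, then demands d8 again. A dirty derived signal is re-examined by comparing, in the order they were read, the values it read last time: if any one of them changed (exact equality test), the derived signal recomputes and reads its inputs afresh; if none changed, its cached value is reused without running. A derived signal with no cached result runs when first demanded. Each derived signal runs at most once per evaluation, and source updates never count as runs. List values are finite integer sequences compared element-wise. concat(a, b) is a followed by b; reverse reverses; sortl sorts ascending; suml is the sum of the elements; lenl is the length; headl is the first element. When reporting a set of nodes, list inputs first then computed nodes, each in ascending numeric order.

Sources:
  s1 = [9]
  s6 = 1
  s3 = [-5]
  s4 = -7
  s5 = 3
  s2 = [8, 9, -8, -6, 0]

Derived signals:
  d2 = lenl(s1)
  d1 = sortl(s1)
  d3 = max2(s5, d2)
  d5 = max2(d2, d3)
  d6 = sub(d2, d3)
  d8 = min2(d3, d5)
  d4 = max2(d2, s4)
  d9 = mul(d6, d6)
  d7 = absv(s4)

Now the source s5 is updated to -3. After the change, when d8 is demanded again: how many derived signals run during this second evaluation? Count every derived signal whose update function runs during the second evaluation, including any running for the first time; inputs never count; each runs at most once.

Run set: d3, d5, d8 (3 run).

Initial pass — values computed on the first demand:
  d2 = lenl([9]) = 1
  d3 = max2(3, 1) = 3
  d5 = max2(1, 3) = 3
  d8 = min2(3, 3) = 3

Second demand — change propagation:
  d3: re-runs because s5 3->-3; new result 1.
  d5: re-runs because d3 3->1; new result 1.
  d8: re-runs because d3 3->1; d5 3->1; new result 1.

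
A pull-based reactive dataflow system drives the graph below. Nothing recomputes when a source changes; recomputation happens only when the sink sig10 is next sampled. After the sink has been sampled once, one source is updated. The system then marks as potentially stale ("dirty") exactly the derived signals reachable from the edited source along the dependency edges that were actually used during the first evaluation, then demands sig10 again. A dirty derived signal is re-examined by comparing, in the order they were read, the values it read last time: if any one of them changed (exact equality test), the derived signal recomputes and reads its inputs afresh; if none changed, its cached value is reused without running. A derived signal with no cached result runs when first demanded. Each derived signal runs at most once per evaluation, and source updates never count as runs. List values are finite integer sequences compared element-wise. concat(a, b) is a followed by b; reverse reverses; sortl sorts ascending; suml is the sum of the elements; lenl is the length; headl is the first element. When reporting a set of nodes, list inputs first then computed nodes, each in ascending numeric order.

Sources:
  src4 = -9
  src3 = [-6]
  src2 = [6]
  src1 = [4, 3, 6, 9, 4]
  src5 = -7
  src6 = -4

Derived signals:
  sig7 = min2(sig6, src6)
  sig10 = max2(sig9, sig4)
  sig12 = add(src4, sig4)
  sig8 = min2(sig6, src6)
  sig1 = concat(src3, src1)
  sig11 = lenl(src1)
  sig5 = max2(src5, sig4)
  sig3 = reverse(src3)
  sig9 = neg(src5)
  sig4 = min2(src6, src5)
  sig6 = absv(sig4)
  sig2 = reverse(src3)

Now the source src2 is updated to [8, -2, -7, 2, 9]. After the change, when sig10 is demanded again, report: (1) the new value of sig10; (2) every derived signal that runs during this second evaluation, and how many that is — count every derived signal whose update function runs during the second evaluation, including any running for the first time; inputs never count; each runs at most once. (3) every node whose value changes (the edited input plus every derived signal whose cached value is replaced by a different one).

First evaluation (everything demanded from the output):
  sig4 = min2(-4, -7) = -7
  sig9 = neg(-7) = 7
  sig10 = max2(7, -7) = 7

Propagation after the edit:
  src2 feeds no computation that the output demands — nothing is marked dirty and nothing runs.

Key observation: src2 is never demanded by the output, so the edit triggers no recomputation at all.

New value of sig10: 7.
Derived signals that run: none — 0 in total.
Values that change: src2.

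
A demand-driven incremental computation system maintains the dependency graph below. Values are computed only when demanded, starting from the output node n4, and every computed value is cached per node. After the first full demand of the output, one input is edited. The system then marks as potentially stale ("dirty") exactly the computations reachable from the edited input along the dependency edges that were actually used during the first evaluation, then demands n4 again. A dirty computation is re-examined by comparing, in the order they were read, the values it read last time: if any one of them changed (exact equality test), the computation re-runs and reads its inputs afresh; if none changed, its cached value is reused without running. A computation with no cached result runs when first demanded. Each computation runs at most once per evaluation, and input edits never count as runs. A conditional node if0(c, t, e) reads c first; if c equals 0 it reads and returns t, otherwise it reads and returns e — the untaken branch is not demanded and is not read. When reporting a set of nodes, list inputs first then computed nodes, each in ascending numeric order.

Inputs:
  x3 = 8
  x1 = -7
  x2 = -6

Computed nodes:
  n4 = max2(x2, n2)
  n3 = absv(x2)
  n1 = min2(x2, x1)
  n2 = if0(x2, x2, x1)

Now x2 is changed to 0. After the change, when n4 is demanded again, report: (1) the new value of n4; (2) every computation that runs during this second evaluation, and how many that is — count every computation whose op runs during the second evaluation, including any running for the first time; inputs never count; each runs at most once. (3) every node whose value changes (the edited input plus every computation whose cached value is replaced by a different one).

New value of n4: 0.
Computations that run: n2, n4 — 2 in total.
Values that change: x2, n2, n4.

First evaluation (everything demanded from the output):
  n2 = if0(x2=-6 -> else branch x1) = -7
  n4 = max2(-6, -7) = -6

Propagation after the edit:
  n2: runs — x2 -6->0; result 0.
  n4: runs — x2 -6->0; n2 -7->0; result 0.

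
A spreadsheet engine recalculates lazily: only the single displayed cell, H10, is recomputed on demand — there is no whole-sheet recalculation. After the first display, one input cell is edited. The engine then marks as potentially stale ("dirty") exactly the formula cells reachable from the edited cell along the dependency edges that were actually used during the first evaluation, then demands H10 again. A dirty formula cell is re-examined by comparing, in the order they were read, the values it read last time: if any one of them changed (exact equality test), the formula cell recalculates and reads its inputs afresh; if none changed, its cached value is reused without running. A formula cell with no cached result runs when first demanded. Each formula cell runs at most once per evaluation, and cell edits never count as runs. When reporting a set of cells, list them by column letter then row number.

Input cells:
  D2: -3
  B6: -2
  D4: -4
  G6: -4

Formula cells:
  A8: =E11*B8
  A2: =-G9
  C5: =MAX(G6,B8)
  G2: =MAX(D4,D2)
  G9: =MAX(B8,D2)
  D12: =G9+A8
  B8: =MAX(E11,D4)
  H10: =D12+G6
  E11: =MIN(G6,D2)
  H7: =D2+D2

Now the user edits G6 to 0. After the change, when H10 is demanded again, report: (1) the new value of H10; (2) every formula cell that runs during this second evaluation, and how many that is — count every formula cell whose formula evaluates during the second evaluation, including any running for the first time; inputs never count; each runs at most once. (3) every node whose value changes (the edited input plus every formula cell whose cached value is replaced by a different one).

First evaluation (everything demanded from the output):
  E11 = MIN(-4, -3) = -4
  B8 = MAX(-4, -4) = -4
  A8 = -4 * -4 = 16
  G9 = MAX(-4, -3) = -3
  D12 = -3 + 16 = 13
  H10 = 13 + -4 = 9

Propagation after the edit:
  E11: runs — G6 -4->0; result -3.
  B8: runs — E11 -4->-3; result -3.
  A8: runs — E11 -4->-3; B8 -4->-3; result 9.
  G9: runs — B8 -4->-3; result -3 (same value as before).
  D12: runs — A8 16->9; result 6.
  H10: runs — D12 13->6; G6 -4->0; result 6.

New value of H10: 6.
Formula cells that run: A8, B8, D12, E11, G9, H10 — 6 in total.
Values that change: A8, B8, D12, E11, G6, H10.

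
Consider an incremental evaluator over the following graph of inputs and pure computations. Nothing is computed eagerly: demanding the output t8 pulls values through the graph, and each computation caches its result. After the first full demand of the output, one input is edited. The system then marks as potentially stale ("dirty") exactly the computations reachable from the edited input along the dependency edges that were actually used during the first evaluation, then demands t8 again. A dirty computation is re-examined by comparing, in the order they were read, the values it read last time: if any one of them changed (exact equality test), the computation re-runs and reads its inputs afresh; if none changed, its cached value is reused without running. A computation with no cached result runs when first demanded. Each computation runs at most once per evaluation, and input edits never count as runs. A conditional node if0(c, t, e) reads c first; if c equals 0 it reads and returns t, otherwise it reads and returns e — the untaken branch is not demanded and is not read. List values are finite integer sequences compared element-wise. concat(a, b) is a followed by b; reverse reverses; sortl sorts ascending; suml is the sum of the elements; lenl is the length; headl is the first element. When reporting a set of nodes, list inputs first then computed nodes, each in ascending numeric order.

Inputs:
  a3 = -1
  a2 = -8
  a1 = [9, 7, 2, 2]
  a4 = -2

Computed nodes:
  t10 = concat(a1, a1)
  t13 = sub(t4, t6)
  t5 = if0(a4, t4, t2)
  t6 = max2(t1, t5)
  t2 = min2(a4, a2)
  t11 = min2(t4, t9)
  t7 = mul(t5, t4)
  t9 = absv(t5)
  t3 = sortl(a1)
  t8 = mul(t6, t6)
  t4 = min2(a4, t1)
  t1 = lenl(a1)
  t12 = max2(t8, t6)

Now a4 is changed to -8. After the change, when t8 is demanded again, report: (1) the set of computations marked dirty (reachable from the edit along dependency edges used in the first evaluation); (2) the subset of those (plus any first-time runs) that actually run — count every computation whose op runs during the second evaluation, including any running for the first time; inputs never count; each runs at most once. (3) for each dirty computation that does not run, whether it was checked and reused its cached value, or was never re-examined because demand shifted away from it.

Initial pass — values computed on the first demand:
  t1 = lenl([9, 7, 2, 2]) = 4
  t2 = min2(-2, -8) = -8
  t5 = if0(a4=-2 -> else branch t2) = -8
  t6 = max2(4, -8) = 4
  t8 = mul(4, 4) = 16

Second demand — change propagation:
  t2: re-runs because a4 -2->-8; new result -8 (unchanged).
  t5: re-runs because a4 -2->-8; new result -8 (unchanged).
  t6: re-examined; everything it read last time is the same (t1 unchanged, t5 unchanged) — cache 4 kept, no run.
  t8: re-examined; everything it read last time is the same (t6 unchanged, t6 unchanged) — cache 16 kept, no run.

The important point: at t6 every value read last time is unchanged, so the dirty flag clears without a run.

Dirty set: t2, t5, t6, t8.
Run set: t2, t5 (2 run).
Re-examined without running (cache reused): t6, t8.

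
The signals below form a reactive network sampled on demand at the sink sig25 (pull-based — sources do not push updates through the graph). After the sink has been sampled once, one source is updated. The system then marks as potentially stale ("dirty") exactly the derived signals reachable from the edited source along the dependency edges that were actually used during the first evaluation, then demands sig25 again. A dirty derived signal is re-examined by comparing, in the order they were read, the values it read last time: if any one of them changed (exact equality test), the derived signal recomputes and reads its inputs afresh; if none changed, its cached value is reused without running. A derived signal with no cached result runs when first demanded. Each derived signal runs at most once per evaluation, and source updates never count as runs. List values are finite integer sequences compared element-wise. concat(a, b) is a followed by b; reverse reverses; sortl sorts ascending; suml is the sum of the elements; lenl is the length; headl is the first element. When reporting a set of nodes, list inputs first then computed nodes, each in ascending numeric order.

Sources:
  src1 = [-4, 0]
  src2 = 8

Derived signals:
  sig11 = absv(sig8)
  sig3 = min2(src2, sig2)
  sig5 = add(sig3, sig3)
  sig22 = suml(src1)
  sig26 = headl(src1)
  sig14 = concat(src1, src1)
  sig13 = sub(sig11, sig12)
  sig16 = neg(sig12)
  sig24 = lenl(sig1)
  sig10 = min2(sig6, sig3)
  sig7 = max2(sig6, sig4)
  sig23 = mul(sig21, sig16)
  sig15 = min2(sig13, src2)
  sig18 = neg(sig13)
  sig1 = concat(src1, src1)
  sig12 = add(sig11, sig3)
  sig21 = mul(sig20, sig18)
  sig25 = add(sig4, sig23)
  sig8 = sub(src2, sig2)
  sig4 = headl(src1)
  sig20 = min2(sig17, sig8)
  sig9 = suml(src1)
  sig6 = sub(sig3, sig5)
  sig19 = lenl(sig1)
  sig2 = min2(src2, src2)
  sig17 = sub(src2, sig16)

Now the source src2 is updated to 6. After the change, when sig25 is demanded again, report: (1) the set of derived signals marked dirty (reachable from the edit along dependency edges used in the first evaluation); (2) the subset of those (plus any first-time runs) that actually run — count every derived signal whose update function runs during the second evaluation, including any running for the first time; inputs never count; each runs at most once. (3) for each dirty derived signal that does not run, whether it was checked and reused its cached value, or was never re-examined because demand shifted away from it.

Dirty set: sig2, sig3, sig8, sig11, sig12, sig13, sig16, sig17, sig18, sig20, sig21, sig23, sig25.
Run set: sig2, sig3, sig8, sig12, sig13, sig16, sig17, sig18, sig20, sig21, sig23 (11 run).
Re-examined without running (cache reused): sig11, sig25.
The important point: at sig11 every value read last time is unchanged, so the dirty flag clears without a run.

Initial pass — values computed on the first demand:
  sig2 = min2(8, 8) = 8
  sig3 = min2(8, 8) = 8
  sig4 = headl([-4, 0]) = -4
  sig8 = sub(8, 8) = 0
  sig11 = absv(0) = 0
  sig12 = add(0, 8) = 8
  sig13 = sub(0, 8) = -8
  sig16 = neg(8) = -8
  sig17 = sub(8, -8) = 16
  sig18 = neg(-8) = 8
  sig20 = min2(16, 0) = 0
  sig21 = mul(0, 8) = 0
  sig23 = mul(0, -8) = 0
  sig25 = add(-4, 0) = -4

Second demand — change propagation:
  sig2: re-runs because src2 8->6; src2 8->6; new result 6.
  sig3: re-runs because src2 8->6; sig2 8->6; new result 6.
  sig8: re-runs because src2 8->6; sig2 8->6; new result 0 (unchanged).
  sig11: re-examined; everything it read last time is the same (sig8 unchanged) — cache 0 kept, no run.
  sig12: re-runs because sig3 8->6; new result 6.
  sig13: re-runs because sig12 8->6; new result -6.
  sig16: re-runs because sig12 8->6; new result -6.
  sig17: re-runs because src2 8->6; sig16 -8->-6; new result 12.
  sig18: re-runs because sig13 -8->-6; new result 6.
  sig20: re-runs because sig17 16->12; new result 0 (unchanged).
  sig21: re-runs because sig18 8->6; new result 0 (unchanged).
  sig23: re-runs because sig16 -8->-6; new result 0 (unchanged).
  sig25: re-examined; everything it read last time is the same (sig4 unchanged, sig23 unchanged) — cache -4 kept, no run.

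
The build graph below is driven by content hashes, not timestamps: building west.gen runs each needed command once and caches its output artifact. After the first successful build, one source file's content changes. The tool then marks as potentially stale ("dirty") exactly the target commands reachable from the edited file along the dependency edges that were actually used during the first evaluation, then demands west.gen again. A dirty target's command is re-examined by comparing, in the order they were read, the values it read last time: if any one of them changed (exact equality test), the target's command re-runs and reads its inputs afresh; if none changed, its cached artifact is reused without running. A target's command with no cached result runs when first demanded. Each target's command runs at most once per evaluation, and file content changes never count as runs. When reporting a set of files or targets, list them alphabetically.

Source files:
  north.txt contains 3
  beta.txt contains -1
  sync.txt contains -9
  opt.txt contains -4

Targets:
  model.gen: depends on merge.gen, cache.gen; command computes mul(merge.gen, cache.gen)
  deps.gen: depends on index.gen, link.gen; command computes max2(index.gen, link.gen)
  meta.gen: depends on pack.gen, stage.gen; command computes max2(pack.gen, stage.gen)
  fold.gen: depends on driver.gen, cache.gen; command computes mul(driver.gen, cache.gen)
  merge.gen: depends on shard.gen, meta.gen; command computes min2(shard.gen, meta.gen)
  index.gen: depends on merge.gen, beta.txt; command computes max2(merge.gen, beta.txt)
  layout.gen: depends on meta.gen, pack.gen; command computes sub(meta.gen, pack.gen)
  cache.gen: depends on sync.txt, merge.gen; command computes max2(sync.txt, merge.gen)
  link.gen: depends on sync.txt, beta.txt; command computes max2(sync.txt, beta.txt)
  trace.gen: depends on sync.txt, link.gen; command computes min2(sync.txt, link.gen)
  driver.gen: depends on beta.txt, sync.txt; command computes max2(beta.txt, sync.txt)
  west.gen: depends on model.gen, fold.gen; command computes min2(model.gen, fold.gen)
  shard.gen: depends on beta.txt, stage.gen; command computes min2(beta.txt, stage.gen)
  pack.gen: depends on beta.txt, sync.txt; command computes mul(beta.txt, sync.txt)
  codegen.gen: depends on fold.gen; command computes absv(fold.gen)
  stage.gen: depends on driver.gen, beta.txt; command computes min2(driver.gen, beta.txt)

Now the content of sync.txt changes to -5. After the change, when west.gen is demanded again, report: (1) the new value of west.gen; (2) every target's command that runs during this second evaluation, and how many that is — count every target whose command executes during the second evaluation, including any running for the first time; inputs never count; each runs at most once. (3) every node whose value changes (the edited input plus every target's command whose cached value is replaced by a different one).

Initial pass — values computed on the first demand:
  driver.gen = max2(-1, -9) = -1
  pack.gen = mul(-1, -9) = 9
  stage.gen = min2(-1, -1) = -1
  meta.gen = max2(9, -1) = 9
  shard.gen = min2(-1, -1) = -1
  merge.gen = min2(-1, 9) = -1
  cache.gen = max2(-9, -1) = -1
  fold.gen = mul(-1, -1) = 1
  model.gen = mul(-1, -1) = 1
  west.gen = min2(1, 1) = 1

Second demand — change propagation:
  driver.gen: re-runs because sync.txt -9->-5; new result -1 (unchanged).
  pack.gen: re-runs because sync.txt -9->-5; new result 5.
  stage.gen: re-examined; everything it read last time is the same (driver.gen unchanged, beta.txt unchanged) — cache -1 kept, no run.
  meta.gen: re-runs because pack.gen 9->5; new result 5.
  shard.gen: re-examined; everything it read last time is the same (beta.txt unchanged, stage.gen unchanged) — cache -1 kept, no run.
  merge.gen: re-runs because meta.gen 9->5; new result -1 (unchanged).
  cache.gen: re-runs because sync.txt -9->-5; new result -1 (unchanged).
  fold.gen: re-examined; everything it read last time is the same (driver.gen unchanged, cache.gen unchanged) — cache 1 kept, no run.
  model.gen: re-examined; everything it read last time is the same (merge.gen unchanged, cache.gen unchanged) — cache 1 kept, no run.
  west.gen: re-examined; everything it read last time is the same (model.gen unchanged, fold.gen unchanged) — cache 1 kept, no run.

The important point: at stage.gen every value read last time is unchanged, so the dirty flag clears without a run.

west.gen now evaluates to 1.
Run set: cache.gen, driver.gen, merge.gen, meta.gen, pack.gen (5 run).
Changed values: meta.gen, pack.gen, sync.txt.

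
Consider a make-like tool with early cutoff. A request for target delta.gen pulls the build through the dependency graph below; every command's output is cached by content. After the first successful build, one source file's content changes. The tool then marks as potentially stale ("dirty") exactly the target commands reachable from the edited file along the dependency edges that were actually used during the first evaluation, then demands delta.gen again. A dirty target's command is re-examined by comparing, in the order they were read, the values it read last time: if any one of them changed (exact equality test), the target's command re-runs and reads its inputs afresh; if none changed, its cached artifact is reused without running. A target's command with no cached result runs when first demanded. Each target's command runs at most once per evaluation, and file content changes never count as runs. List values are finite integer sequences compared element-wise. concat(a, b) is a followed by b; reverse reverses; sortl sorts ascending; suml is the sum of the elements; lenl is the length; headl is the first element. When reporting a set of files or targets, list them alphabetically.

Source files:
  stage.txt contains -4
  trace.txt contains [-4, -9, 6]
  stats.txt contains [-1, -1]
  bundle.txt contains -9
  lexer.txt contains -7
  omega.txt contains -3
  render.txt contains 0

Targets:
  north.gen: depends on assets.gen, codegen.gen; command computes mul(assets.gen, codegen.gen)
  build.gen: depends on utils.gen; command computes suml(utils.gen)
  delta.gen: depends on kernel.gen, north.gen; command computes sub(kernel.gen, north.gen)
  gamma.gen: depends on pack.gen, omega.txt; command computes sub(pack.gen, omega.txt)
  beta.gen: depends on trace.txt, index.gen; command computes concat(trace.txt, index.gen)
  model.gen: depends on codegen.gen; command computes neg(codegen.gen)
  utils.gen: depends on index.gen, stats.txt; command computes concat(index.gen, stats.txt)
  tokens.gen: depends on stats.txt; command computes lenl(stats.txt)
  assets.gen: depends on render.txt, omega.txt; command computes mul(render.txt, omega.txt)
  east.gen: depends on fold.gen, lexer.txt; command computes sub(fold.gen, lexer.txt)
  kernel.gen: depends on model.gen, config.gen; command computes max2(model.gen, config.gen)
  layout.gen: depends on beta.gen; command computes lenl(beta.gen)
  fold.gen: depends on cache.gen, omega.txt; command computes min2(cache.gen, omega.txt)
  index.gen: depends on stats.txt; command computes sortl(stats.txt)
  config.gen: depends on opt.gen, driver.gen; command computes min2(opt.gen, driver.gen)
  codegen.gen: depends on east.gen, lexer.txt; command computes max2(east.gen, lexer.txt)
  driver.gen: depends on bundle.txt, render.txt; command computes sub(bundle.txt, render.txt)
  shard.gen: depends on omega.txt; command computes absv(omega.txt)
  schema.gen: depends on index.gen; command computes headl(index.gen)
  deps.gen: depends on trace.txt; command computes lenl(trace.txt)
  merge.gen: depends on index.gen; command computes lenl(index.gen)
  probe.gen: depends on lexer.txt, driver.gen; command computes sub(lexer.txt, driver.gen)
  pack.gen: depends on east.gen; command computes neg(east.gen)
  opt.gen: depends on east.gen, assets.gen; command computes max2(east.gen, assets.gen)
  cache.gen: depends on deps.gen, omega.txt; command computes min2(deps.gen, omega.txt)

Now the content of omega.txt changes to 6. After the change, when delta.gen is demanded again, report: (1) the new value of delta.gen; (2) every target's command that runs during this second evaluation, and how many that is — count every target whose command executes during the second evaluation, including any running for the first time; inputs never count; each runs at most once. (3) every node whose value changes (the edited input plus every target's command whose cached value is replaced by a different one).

Demanding delta.gen again yields -9.
11 target commands run: assets.gen, cache.gen, codegen.gen, config.gen, delta.gen, east.gen, fold.gen, kernel.gen, model.gen, north.gen, opt.gen.
The nodes whose values change: cache.gen, codegen.gen, delta.gen, east.gen, fold.gen, kernel.gen, model.gen, omega.txt, opt.gen.

First demand of the output computes:
  assets.gen = mul(0, -3) = 0
  deps.gen = lenl([-4, -9, 6]) = 3
  cache.gen = min2(3, -3) = -3
  driver.gen = sub(-9, 0) = -9
  fold.gen = min2(-3, -3) = -3
  east.gen = sub(-3, -7) = 4
  codegen.gen = max2(4, -7) = 4
  model.gen = neg(4) = -4
  north.gen = mul(0, 4) = 0
  opt.gen = max2(4, 0) = 4
  config.gen = min2(4, -9) = -9
  kernel.gen = max2(-4, -9) = -4
  delta.gen = sub(-4, 0) = -4

After the edit, cleaning proceeds:
  assets.gen: a read changed (omega.txt -3->6) — executes, giving 0 — identical to its old value.
  cache.gen: a read changed (omega.txt -3->6) — executes, giving 3.
  fold.gen: a read changed (cache.gen -3->3; omega.txt -3->6) — executes, giving 3.
  east.gen: a read changed (fold.gen -3->3) — executes, giving 10.
  codegen.gen: a read changed (east.gen 4->10) — executes, giving 10.
  model.gen: a read changed (codegen.gen 4->10) — executes, giving -10.
  north.gen: a read changed (codegen.gen 4->10) — executes, giving 0 — identical to its old value.
  opt.gen: a read changed (east.gen 4->10) — executes, giving 10.
  config.gen: a read changed (opt.gen 4->10) — executes, giving -9 — identical to its old value.
  kernel.gen: a read changed (model.gen -4->-10) — executes, giving -9.
  delta.gen: a read changed (kernel.gen -4->-9) — executes, giving -9.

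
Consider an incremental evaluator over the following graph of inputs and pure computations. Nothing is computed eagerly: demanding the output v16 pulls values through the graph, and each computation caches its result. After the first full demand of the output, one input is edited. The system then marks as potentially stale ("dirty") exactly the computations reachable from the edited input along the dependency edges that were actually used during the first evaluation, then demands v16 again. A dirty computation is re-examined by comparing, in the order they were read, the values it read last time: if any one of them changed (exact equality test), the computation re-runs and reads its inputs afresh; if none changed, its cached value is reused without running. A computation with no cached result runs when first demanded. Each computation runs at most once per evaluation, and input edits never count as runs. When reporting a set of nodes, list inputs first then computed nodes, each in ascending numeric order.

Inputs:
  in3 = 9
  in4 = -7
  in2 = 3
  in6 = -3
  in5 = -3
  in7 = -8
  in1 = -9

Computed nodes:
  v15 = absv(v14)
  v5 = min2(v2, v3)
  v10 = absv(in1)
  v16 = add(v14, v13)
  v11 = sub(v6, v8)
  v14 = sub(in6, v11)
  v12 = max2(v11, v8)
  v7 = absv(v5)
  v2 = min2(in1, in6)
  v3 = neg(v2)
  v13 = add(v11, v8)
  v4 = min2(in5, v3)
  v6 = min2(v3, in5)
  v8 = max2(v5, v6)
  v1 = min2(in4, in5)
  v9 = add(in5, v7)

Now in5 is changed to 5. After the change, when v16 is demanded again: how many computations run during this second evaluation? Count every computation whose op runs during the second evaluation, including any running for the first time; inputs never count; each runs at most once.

Initial pass — values computed on the first demand:
  v2 = min2(-9, -3) = -9
  v3 = neg(-9) = 9
  v5 = min2(-9, 9) = -9
  v6 = min2(9, -3) = -3
  v8 = max2(-9, -3) = -3
  v11 = sub(-3, -3) = 0
  v13 = add(0, -3) = -3
  v14 = sub(-3, 0) = -3
  v16 = add(-3, -3) = -6

Second demand — change propagation:
  v6: re-runs because in5 -3->5; new result 5.
  v8: re-runs because v6 -3->5; new result 5.
  v11: re-runs because v6 -3->5; v8 -3->5; new result 0 (unchanged).
  v13: re-runs because v8 -3->5; new result 5.
  v14: re-examined; everything it read last time is the same (in6 unchanged, v11 unchanged) — cache -3 kept, no run.
  v16: re-runs because v13 -3->5; new result 2.

The important point: at v14 every value read last time is unchanged, so the dirty flag clears without a run.

Run set: v6, v8, v11, v13, v16 (5 run).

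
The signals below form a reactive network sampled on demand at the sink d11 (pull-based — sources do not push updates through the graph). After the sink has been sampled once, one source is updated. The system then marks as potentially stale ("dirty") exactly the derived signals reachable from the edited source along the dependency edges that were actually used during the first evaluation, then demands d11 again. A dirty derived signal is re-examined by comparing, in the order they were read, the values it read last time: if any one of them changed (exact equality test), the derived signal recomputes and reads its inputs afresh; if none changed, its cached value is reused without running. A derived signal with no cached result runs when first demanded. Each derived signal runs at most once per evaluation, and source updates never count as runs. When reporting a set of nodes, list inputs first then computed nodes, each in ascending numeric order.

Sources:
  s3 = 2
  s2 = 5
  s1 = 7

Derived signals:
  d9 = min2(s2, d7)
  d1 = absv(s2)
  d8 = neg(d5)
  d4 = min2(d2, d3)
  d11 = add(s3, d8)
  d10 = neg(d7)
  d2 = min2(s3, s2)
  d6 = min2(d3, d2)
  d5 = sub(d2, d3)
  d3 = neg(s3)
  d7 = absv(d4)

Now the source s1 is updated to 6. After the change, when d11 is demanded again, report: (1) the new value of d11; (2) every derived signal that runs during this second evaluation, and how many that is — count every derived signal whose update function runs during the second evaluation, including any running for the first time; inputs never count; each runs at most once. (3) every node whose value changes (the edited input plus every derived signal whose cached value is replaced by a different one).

d11 now evaluates to -2.
Run set: none (0 run).
Changed values: s1.
The important point: nothing the output needs ever reads s1, so the edit is invisible to it.

Initial pass — values computed on the first demand:
  d2 = min2(2, 5) = 2
  d3 = neg(2) = -2
  d5 = sub(2, -2) = 4
  d8 = neg(4) = -4
  d11 = add(2, -4) = -2

Second demand — change propagation:
  no demanded computation ever read s1, so the edit dirties nothing and nothing runs.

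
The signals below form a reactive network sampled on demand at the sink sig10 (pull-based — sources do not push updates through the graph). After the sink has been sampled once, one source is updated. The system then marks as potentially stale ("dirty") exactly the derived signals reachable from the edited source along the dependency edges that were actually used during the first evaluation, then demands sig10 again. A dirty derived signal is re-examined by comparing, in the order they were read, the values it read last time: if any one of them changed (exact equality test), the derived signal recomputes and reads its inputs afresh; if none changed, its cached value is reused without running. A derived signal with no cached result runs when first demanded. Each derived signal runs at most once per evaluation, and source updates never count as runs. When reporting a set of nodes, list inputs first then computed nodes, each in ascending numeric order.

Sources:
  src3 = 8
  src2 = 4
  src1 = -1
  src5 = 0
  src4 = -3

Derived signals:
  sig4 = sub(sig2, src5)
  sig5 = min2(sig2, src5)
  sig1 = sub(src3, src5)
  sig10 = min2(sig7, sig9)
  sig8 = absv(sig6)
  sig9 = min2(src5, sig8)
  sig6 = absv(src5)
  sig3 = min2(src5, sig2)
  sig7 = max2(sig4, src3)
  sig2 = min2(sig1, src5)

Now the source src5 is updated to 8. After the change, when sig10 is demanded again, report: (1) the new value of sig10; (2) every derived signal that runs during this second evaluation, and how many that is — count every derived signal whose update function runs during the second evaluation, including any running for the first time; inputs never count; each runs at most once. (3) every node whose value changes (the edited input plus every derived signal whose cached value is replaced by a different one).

sig10 now evaluates to 8.
Run set: sig1, sig2, sig4, sig6, sig7, sig8, sig9, sig10 (8 run).
Changed values: src5, sig1, sig4, sig6, sig8, sig9, sig10.

Initial pass — values computed on the first demand:
  sig1 = sub(8, 0) = 8
  sig2 = min2(8, 0) = 0
  sig4 = sub(0, 0) = 0
  sig6 = absv(0) = 0
  sig7 = max2(0, 8) = 8
  sig8 = absv(0) = 0
  sig9 = min2(0, 0) = 0
  sig10 = min2(8, 0) = 0

Second demand — change propagation:
  sig1: re-runs because src5 0->8; new result 0.
  sig2: re-runs because sig1 8->0; src5 0->8; new result 0 (unchanged).
  sig4: re-runs because src5 0->8; new result -8.
  sig6: re-runs because src5 0->8; new result 8.
  sig7: re-runs because sig4 0->-8; new result 8 (unchanged).
  sig8: re-runs because sig6 0->8; new result 8.
  sig9: re-runs because src5 0->8; sig8 0->8; new result 8.
  sig10: re-runs because sig9 0->8; new result 8.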